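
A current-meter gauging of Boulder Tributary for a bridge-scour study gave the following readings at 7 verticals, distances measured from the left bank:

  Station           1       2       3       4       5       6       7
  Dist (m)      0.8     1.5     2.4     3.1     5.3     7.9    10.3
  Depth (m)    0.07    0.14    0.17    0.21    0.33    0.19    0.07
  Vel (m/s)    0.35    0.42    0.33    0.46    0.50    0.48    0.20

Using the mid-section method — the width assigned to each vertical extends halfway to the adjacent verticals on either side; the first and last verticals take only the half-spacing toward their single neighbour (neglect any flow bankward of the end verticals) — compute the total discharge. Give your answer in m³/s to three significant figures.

0.881 m³/s

w_1 = (1.5 − 0.8)/2 = 0.35 m; q_1 = 0.35 × 0.07 × 0.35 = 0.008575 m³/s
w_2 = (2.4 − 0.8)/2 = 0.8 m; q_2 = 0.42 × 0.14 × 0.8 = 0.04704 m³/s
w_3 = (3.1 − 1.5)/2 = 0.8 m; q_3 = 0.33 × 0.17 × 0.8 = 0.04488 m³/s
w_4 = (5.3 − 2.4)/2 = 1.45 m; q_4 = 0.46 × 0.21 × 1.45 = 0.1401 m³/s
w_5 = (7.9 − 3.1)/2 = 2.4 m; q_5 = 0.50 × 0.33 × 2.4 = 0.3960 m³/s
w_6 = (10.3 − 5.3)/2 = 2.5 m; q_6 = 0.48 × 0.19 × 2.5 = 0.2280 m³/s
w_7 = (10.3 − 7.9)/2 = 1.2 m; q_7 = 0.20 × 0.07 × 1.2 = 0.01680 m³/s
Q = Σ qᵢ = 0.8814 m³/s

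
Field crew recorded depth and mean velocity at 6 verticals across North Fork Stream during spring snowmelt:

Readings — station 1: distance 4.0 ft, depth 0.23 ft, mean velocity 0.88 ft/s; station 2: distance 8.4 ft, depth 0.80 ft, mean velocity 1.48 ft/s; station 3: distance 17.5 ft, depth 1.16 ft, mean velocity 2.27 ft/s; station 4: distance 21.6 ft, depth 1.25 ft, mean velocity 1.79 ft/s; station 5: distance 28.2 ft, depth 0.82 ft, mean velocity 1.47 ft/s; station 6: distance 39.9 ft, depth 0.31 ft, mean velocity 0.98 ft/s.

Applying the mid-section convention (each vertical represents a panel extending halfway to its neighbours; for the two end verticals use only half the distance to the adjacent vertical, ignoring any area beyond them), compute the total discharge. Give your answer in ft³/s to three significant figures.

50.6 ft³/s

w_1 = (8.4 − 4.0)/2 = 2.2 ft; q_1 = 0.88 × 0.23 × 2.2 = 0.4453 ft³/s
w_2 = (17.5 − 4.0)/2 = 6.75 ft; q_2 = 1.48 × 0.80 × 6.75 = 7.992 ft³/s
w_3 = (21.6 − 8.4)/2 = 6.6 ft; q_3 = 2.27 × 1.16 × 6.6 = 17.38 ft³/s
w_4 = (28.2 − 17.5)/2 = 5.35 ft; q_4 = 1.79 × 1.25 × 5.35 = 11.97 ft³/s
w_5 = (39.9 − 21.6)/2 = 9.15 ft; q_5 = 1.47 × 0.82 × 9.15 = 11.03 ft³/s
w_6 = (39.9 − 28.2)/2 = 5.85 ft; q_6 = 0.98 × 0.31 × 5.85 = 1.777 ft³/s
Q = Σ qᵢ = 50.59 ft³/s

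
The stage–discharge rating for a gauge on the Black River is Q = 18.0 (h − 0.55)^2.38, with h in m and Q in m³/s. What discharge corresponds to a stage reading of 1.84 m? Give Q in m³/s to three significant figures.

33.0 m³/s

Q = 18.0 × (1.84 − 0.55)^2.38 = 18.0 × 1.29^2.38 = 33.00 m³/s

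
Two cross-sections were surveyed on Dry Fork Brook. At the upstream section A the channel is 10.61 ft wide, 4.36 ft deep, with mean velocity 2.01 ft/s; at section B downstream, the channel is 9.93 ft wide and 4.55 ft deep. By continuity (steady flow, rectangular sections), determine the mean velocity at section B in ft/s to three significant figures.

2.06 ft/s

Q = A₁V₁ = (10.61×4.36) × 2.01 = 92.98 ft³/s
A₂ = 9.93 × 4.55 = 45.18 ft²
V₂ = Q/A₂ = 92.98/45.18 = 2.058 ft/s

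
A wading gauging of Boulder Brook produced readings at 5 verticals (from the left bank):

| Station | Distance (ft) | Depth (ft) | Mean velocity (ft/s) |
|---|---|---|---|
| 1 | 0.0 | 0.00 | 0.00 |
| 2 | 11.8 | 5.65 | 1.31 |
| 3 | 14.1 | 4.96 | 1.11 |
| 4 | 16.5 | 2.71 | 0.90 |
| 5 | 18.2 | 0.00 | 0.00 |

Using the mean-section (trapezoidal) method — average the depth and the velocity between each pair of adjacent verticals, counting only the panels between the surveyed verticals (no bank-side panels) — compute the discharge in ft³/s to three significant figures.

46.9 ft³/s

Panel 1-2: Δb = 11.8 ft, d̄ = (0.00+5.65)/2 = 2.825, v̄ = (0.00+1.31)/2 = 0.655 → q = 11.8×2.825×0.655 = 21.83 ft³/s
Panel 2-3: Δb = 2.3 ft, d̄ = (5.65+4.96)/2 = 5.305, v̄ = (1.31+1.11)/2 = 1.21 → q = 2.3×5.305×1.21 = 14.76 ft³/s
Panel 3-4: Δb = 2.4 ft, d̄ = (4.96+2.71)/2 = 3.835, v̄ = (1.11+0.90)/2 = 1.005 → q = 2.4×3.835×1.005 = 9.250 ft³/s
Panel 4-5: Δb = 1.7 ft, d̄ = (2.71+0.00)/2 = 1.355, v̄ = (0.90+0.00)/2 = 0.45 → q = 1.7×1.355×0.45 = 1.037 ft³/s
Q = Σ q = 46.88 ft³/s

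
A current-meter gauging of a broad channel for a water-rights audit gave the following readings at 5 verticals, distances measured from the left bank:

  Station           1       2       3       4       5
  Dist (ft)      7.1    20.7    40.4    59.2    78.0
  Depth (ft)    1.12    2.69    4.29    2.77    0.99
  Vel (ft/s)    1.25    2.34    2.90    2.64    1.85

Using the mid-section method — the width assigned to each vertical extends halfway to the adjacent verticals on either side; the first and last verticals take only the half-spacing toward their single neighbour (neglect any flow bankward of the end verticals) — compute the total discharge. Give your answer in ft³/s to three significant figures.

w_1 = (20.7 − 7.1)/2 = 6.8 ft; q_1 = 1.25 × 1.12 × 6.8 = 9.520 ft³/s
w_2 = (40.4 − 7.1)/2 = 16.65 ft; q_2 = 2.34 × 2.69 × 16.65 = 104.8 ft³/s
w_3 = (59.2 − 20.7)/2 = 19.25 ft; q_3 = 2.90 × 4.29 × 19.25 = 239.5 ft³/s
w_4 = (78.0 − 40.4)/2 = 18.8 ft; q_4 = 2.64 × 2.77 × 18.8 = 137.5 ft³/s
w_5 = (78.0 − 59.2)/2 = 9.4 ft; q_5 = 1.85 × 0.99 × 9.4 = 17.22 ft³/s
Q = Σ qᵢ = 508.5 ft³/s

509 ft³/s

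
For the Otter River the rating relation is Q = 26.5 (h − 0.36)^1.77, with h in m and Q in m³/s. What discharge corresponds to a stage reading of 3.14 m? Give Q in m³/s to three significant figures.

162 m³/s

Q = 26.5 × (3.14 − 0.36)^1.77 = 26.5 × 2.78^1.77 = 161.9 m³/s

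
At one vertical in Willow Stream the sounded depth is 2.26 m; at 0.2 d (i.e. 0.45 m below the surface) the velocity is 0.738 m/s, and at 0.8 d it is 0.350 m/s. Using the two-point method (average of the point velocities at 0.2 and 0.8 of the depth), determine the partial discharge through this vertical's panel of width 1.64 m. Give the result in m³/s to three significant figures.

2.02 m³/s

v̄ = (0.738 + 0.350) / 2 = 0.5440 m/s
q = v̄ × d × w = 0.5440 × 2.26 × 1.64 = 2.016 m³/s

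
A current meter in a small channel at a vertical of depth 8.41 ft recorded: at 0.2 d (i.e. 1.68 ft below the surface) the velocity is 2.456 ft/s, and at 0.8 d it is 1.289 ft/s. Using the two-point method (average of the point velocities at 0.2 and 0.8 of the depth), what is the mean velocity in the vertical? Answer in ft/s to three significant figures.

1.87 ft/s

v̄ = (2.456 + 1.289) / 2 = 1.873 ft/s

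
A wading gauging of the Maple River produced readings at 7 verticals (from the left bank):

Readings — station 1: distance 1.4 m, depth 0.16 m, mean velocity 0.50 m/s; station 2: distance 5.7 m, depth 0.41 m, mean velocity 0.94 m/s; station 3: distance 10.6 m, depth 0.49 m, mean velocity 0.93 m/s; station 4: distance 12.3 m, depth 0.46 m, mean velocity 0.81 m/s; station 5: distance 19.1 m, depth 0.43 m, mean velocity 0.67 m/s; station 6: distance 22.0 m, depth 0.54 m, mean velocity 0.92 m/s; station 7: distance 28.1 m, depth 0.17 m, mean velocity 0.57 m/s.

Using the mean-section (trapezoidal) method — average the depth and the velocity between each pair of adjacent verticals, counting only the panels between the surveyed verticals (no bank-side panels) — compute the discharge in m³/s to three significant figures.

Panel 1-2: Δb = 4.3 m, d̄ = (0.16+0.41)/2 = 0.285, v̄ = (0.50+0.94)/2 = 0.72 → q = 4.3×0.285×0.72 = 0.8824 m³/s
Panel 2-3: Δb = 4.9 m, d̄ = (0.41+0.49)/2 = 0.45, v̄ = (0.94+0.93)/2 = 0.935 → q = 4.9×0.45×0.935 = 2.062 m³/s
Panel 3-4: Δb = 1.7 m, d̄ = (0.49+0.46)/2 = 0.475, v̄ = (0.93+0.81)/2 = 0.87 → q = 1.7×0.475×0.87 = 0.7025 m³/s
Panel 4-5: Δb = 6.8 m, d̄ = (0.46+0.43)/2 = 0.445, v̄ = (0.81+0.67)/2 = 0.74 → q = 6.8×0.445×0.74 = 2.239 m³/s
Panel 5-6: Δb = 2.9 m, d̄ = (0.43+0.54)/2 = 0.485, v̄ = (0.67+0.92)/2 = 0.795 → q = 2.9×0.485×0.795 = 1.118 m³/s
Panel 6-7: Δb = 6.1 m, d̄ = (0.54+0.17)/2 = 0.355, v̄ = (0.92+0.57)/2 = 0.745 → q = 6.1×0.355×0.745 = 1.613 m³/s
Q = Σ q = 8.617 m³/s

8.62 m³/s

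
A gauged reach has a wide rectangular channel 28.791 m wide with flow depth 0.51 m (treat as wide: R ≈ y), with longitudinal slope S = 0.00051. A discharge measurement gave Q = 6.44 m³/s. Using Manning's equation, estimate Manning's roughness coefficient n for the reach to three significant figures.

A = b·y = 28.791 × 0.51 = 14.68 m²
Wide channel: R ≈ y = 0.51 m
n = (1/Q)·A·R^(2/3)·S^(1/2) = (1/6.44) × 14.68 × 0.6383 × 0.02258 = 0.03287

0.0329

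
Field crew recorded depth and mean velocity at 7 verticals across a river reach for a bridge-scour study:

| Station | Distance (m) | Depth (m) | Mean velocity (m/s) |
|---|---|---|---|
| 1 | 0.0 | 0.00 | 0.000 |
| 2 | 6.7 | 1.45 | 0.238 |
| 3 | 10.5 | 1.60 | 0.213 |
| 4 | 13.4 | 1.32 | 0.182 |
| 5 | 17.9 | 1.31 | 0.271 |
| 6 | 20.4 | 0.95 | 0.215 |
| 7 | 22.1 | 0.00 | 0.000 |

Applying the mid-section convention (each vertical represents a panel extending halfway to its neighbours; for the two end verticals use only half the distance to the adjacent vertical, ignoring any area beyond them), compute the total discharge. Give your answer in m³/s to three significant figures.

5.51 m³/s

w_2 = (10.5 − 0.0)/2 = 5.25 m; q_2 = 0.238 × 1.45 × 5.25 = 1.812 m³/s
w_3 = (13.4 − 6.7)/2 = 3.35 m; q_3 = 0.213 × 1.60 × 3.35 = 1.142 m³/s
w_4 = (17.9 − 10.5)/2 = 3.7 m; q_4 = 0.182 × 1.32 × 3.7 = 0.8889 m³/s
w_5 = (20.4 − 13.4)/2 = 3.5 m; q_5 = 0.271 × 1.31 × 3.5 = 1.243 m³/s
w_6 = (22.1 − 17.9)/2 = 2.1 m; q_6 = 0.215 × 0.95 × 2.1 = 0.4289 m³/s
Stations 1, 7 contribute zero (depth or velocity is 0).
Q = Σ qᵢ = 5.514 m³/s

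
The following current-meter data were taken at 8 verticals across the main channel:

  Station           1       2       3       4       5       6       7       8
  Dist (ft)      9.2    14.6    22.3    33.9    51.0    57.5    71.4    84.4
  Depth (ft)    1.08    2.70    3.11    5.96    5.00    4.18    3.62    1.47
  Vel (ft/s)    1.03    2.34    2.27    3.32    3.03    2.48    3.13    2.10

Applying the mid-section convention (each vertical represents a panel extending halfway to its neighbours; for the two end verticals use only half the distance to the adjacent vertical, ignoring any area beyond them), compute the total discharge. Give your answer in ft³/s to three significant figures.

853 ft³/s

w_1 = (14.6 − 9.2)/2 = 2.7 ft; q_1 = 1.03 × 1.08 × 2.7 = 3.003 ft³/s
w_2 = (22.3 − 9.2)/2 = 6.55 ft; q_2 = 2.34 × 2.70 × 6.55 = 41.38 ft³/s
w_3 = (33.9 − 14.6)/2 = 9.65 ft; q_3 = 2.27 × 3.11 × 9.65 = 68.13 ft³/s
w_4 = (51.0 − 22.3)/2 = 14.35 ft; q_4 = 3.32 × 5.96 × 14.35 = 283.9 ft³/s
w_5 = (57.5 − 33.9)/2 = 11.8 ft; q_5 = 3.03 × 5.00 × 11.8 = 178.8 ft³/s
w_6 = (71.4 − 51.0)/2 = 10.2 ft; q_6 = 2.48 × 4.18 × 10.2 = 105.7 ft³/s
w_7 = (84.4 − 57.5)/2 = 13.45 ft; q_7 = 3.13 × 3.62 × 13.45 = 152.4 ft³/s
w_8 = (84.4 − 71.4)/2 = 6.5 ft; q_8 = 2.10 × 1.47 × 6.5 = 20.07 ft³/s
Q = Σ qᵢ = 853.4 ft³/s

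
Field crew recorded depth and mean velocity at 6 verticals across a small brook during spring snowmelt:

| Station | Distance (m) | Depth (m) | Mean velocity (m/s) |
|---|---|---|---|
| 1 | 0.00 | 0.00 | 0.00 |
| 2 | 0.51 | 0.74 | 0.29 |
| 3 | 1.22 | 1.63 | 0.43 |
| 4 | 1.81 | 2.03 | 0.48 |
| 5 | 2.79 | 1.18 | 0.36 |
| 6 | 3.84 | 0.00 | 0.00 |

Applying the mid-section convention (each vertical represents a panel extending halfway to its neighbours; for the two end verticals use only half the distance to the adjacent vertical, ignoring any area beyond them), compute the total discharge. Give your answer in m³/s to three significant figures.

1.78 m³/s

w_2 = (1.22 − 0.00)/2 = 0.61 m; q_2 = 0.29 × 0.74 × 0.61 = 0.1309 m³/s
w_3 = (1.81 − 0.51)/2 = 0.65 m; q_3 = 0.43 × 1.63 × 0.65 = 0.4556 m³/s
w_4 = (2.79 − 1.22)/2 = 0.785 m; q_4 = 0.48 × 2.03 × 0.785 = 0.7649 m³/s
w_5 = (3.84 − 1.81)/2 = 1.015 m; q_5 = 0.36 × 1.18 × 1.015 = 0.4312 m³/s
Stations 1, 6 contribute zero (depth or velocity is 0).
Q = Σ qᵢ = 1.783 m³/s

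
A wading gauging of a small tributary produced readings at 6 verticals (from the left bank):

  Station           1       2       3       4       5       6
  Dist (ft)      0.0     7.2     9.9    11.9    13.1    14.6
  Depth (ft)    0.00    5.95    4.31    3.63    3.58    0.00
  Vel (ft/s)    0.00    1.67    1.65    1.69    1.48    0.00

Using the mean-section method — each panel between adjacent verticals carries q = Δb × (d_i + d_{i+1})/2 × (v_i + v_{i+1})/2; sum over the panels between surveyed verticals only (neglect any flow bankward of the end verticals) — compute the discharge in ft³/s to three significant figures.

Panel 1-2: Δb = 7.2 ft, d̄ = (0.00+5.95)/2 = 2.975, v̄ = (0.00+1.67)/2 = 0.835 → q = 7.2×2.975×0.835 = 17.89 ft³/s
Panel 2-3: Δb = 2.7 ft, d̄ = (5.95+4.31)/2 = 5.13, v̄ = (1.67+1.65)/2 = 1.66 → q = 2.7×5.13×1.66 = 22.99 ft³/s
Panel 3-4: Δb = 2 ft, d̄ = (4.31+3.63)/2 = 3.97, v̄ = (1.65+1.69)/2 = 1.67 → q = 2×3.97×1.67 = 13.26 ft³/s
Panel 4-5: Δb = 1.2 ft, d̄ = (3.63+3.58)/2 = 3.605, v̄ = (1.69+1.48)/2 = 1.585 → q = 1.2×3.605×1.585 = 6.857 ft³/s
Panel 5-6: Δb = 1.5 ft, d̄ = (3.58+0.00)/2 = 1.79, v̄ = (1.48+0.00)/2 = 0.74 → q = 1.5×1.79×0.74 = 1.987 ft³/s
Q = Σ q = 62.98 ft³/s

63.0 ft³/s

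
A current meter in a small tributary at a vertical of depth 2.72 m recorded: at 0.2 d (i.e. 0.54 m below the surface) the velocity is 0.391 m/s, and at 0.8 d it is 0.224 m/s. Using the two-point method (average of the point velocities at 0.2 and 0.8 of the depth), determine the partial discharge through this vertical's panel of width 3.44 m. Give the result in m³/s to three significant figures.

2.88 m³/s

v̄ = (0.391 + 0.224) / 2 = 0.3075 m/s
q = v̄ × d × w = 0.3075 × 2.72 × 3.44 = 2.877 m³/s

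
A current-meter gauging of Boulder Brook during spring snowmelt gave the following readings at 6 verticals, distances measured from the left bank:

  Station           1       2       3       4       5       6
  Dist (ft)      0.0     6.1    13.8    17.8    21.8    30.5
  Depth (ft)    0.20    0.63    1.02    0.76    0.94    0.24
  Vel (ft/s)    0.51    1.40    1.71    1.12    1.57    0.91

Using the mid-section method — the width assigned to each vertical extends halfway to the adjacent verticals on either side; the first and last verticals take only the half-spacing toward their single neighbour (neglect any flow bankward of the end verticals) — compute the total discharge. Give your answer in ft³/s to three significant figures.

30.3 ft³/s

w_1 = (6.1 − 0.0)/2 = 3.05 ft; q_1 = 0.51 × 0.20 × 3.05 = 0.3111 ft³/s
w_2 = (13.8 − 0.0)/2 = 6.9 ft; q_2 = 1.40 × 0.63 × 6.9 = 6.086 ft³/s
w_3 = (17.8 − 6.1)/2 = 5.85 ft; q_3 = 1.71 × 1.02 × 5.85 = 10.20 ft³/s
w_4 = (21.8 − 13.8)/2 = 4 ft; q_4 = 1.12 × 0.76 × 4 = 3.405 ft³/s
w_5 = (30.5 − 17.8)/2 = 6.35 ft; q_5 = 1.57 × 0.94 × 6.35 = 9.371 ft³/s
w_6 = (30.5 − 21.8)/2 = 4.35 ft; q_6 = 0.91 × 0.24 × 4.35 = 0.9500 ft³/s
Q = Σ qᵢ = 30.33 ft³/s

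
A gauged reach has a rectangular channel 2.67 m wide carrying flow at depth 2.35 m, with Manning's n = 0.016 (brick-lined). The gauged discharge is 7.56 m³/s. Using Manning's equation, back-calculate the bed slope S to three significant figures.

A = b·y = 2.67 × 2.35 = 6.275 m²
P = b + 2y = 2.67 + 2×2.35 = 7.370 m
R = A/P = 6.275/7.370 = 0.8514 m
S = (Q·n / (1·A·R^(2/3)))² = (7.56×0.016 / (1×6.275×0.8983))² = 0.0004606

0.000461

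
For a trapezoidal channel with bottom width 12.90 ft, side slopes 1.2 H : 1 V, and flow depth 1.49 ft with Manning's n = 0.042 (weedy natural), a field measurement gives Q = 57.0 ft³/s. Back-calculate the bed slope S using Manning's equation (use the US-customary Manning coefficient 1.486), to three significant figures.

0.00404

A = (b + z·y)·y = (12.90 + 1.2×1.49)×1.49 = 21.89 ft²
P = b + 2y√(1+z²) = 12.90 + 2×1.49×√(1+1.2²) = 17.55 ft
R = A/P = 21.89/17.55 = 1.247 ft
S = (Q·n / (1.486·A·R^(2/3)))² = (57.0×0.042 / (1.486×21.89×1.158))² = 0.004039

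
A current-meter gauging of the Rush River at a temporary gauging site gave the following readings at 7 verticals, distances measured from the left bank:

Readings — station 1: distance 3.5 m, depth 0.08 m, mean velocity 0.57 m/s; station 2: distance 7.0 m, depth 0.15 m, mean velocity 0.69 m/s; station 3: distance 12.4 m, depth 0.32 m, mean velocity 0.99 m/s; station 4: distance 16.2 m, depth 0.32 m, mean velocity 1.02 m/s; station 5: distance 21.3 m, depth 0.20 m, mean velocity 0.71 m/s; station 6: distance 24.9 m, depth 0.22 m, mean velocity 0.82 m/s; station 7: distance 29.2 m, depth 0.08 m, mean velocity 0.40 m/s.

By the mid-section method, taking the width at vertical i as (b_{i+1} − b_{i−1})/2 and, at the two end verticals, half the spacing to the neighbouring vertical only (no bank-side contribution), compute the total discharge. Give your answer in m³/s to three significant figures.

4.85 m³/s

w_1 = (7.0 − 3.5)/2 = 1.75 m; q_1 = 0.57 × 0.08 × 1.75 = 0.07980 m³/s
w_2 = (12.4 − 3.5)/2 = 4.45 m; q_2 = 0.69 × 0.15 × 4.45 = 0.4606 m³/s
w_3 = (16.2 − 7.0)/2 = 4.6 m; q_3 = 0.99 × 0.32 × 4.6 = 1.457 m³/s
w_4 = (21.3 − 12.4)/2 = 4.45 m; q_4 = 1.02 × 0.32 × 4.45 = 1.452 m³/s
w_5 = (24.9 − 16.2)/2 = 4.35 m; q_5 = 0.71 × 0.20 × 4.35 = 0.6177 m³/s
w_6 = (29.2 − 21.3)/2 = 3.95 m; q_6 = 0.82 × 0.22 × 3.95 = 0.7126 m³/s
w_7 = (29.2 − 24.9)/2 = 2.15 m; q_7 = 0.40 × 0.08 × 2.15 = 0.06880 m³/s
Q = Σ qᵢ = 4.849 m³/s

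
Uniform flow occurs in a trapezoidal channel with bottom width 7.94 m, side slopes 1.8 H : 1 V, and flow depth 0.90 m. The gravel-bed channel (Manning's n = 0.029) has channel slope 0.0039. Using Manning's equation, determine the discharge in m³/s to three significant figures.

15.1 m³/s

A = (b + z·y)·y = (7.94 + 1.8×0.90)×0.90 = 8.604 m²
P = b + 2y√(1+z²) = 7.94 + 2×0.90×√(1+1.8²) = 11.65 m
R = A/P = 8.604/11.65 = 0.7388 m
Q = (1/n)·A·R^(2/3)·S^(1/2) = (1/0.029) × 8.604 × 0.7388^(2/3) × 0.0039^(1/2) = 15.14 m³/s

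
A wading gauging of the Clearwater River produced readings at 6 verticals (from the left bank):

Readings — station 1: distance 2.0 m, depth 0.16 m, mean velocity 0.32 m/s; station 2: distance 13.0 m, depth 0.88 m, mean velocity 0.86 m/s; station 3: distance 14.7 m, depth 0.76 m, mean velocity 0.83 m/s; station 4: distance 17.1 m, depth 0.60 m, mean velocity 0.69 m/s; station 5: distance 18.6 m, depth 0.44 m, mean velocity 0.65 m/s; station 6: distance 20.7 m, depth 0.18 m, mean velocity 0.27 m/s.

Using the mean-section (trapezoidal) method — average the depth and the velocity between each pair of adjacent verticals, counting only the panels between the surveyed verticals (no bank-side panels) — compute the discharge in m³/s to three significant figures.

Panel 1-2: Δb = 11 m, d̄ = (0.16+0.88)/2 = 0.52, v̄ = (0.32+0.86)/2 = 0.59 → q = 11×0.52×0.59 = 3.375 m³/s
Panel 2-3: Δb = 1.7 m, d̄ = (0.88+0.76)/2 = 0.82, v̄ = (0.86+0.83)/2 = 0.845 → q = 1.7×0.82×0.845 = 1.178 m³/s
Panel 3-4: Δb = 2.4 m, d̄ = (0.76+0.60)/2 = 0.68, v̄ = (0.83+0.69)/2 = 0.76 → q = 2.4×0.68×0.76 = 1.240 m³/s
Panel 4-5: Δb = 1.5 m, d̄ = (0.60+0.44)/2 = 0.52, v̄ = (0.69+0.65)/2 = 0.67 → q = 1.5×0.52×0.67 = 0.5226 m³/s
Panel 5-6: Δb = 2.1 m, d̄ = (0.44+0.18)/2 = 0.31, v̄ = (0.65+0.27)/2 = 0.46 → q = 2.1×0.31×0.46 = 0.2995 m³/s
Q = Σ q = 6.615 m³/s

6.62 m³/s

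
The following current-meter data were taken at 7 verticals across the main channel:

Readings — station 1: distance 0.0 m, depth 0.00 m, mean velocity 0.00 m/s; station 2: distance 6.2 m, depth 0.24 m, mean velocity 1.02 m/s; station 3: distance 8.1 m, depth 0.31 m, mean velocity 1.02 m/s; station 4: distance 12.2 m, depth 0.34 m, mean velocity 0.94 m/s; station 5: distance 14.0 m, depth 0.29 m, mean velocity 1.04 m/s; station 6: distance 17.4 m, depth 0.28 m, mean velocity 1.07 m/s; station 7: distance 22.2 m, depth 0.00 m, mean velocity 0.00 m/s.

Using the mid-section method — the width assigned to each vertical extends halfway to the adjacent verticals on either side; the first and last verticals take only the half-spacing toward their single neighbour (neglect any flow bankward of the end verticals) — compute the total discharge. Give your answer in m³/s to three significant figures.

4.90 m³/s

w_2 = (8.1 − 0.0)/2 = 4.05 m; q_2 = 1.02 × 0.24 × 4.05 = 0.9914 m³/s
w_3 = (12.2 − 6.2)/2 = 3 m; q_3 = 1.02 × 0.31 × 3 = 0.9486 m³/s
w_4 = (14.0 − 8.1)/2 = 2.95 m; q_4 = 0.94 × 0.34 × 2.95 = 0.9428 m³/s
w_5 = (17.4 − 12.2)/2 = 2.6 m; q_5 = 1.04 × 0.29 × 2.6 = 0.7842 m³/s
w_6 = (22.2 − 14.0)/2 = 4.1 m; q_6 = 1.07 × 0.28 × 4.1 = 1.228 m³/s
Stations 1, 7 contribute zero (depth or velocity is 0).
Q = Σ qᵢ = 4.895 m³/s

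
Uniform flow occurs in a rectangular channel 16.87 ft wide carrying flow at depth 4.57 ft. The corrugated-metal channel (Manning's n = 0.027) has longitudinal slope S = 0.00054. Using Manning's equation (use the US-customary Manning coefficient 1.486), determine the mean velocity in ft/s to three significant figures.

2.64 ft/s

A = b·y = 16.87 × 4.57 = 77.10 ft²
P = b + 2y = 16.87 + 2×4.57 = 26.01 ft
R = A/P = 77.10/26.01 = 2.964 ft
Q = (1.486/n)·A·R^(2/3)·S^(1/2) = (1.486/0.027) × 77.10 × 2.964^(2/3) × 0.00054^(1/2) = 203.5 ft³/s
V = Q/A = 203.5/77.10 = 2.639 ft/s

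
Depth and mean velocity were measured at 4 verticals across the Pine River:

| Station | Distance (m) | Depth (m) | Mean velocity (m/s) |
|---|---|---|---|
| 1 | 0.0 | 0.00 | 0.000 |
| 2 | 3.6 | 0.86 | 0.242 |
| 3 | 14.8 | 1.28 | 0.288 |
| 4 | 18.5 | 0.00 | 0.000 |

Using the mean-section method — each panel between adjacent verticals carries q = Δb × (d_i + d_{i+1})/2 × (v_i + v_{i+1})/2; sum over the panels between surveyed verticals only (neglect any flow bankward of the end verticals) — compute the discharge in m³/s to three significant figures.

3.70 m³/s

Panel 1-2: Δb = 3.6 m, d̄ = (0.00+0.86)/2 = 0.43, v̄ = (0.000+0.242)/2 = 0.121 → q = 3.6×0.43×0.121 = 0.1873 m³/s
Panel 2-3: Δb = 11.2 m, d̄ = (0.86+1.28)/2 = 1.07, v̄ = (0.242+0.288)/2 = 0.265 → q = 11.2×1.07×0.265 = 3.176 m³/s
Panel 3-4: Δb = 3.7 m, d̄ = (1.28+0.00)/2 = 0.64, v̄ = (0.288+0.000)/2 = 0.144 → q = 3.7×0.64×0.144 = 0.3410 m³/s
Q = Σ q = 3.704 m³/s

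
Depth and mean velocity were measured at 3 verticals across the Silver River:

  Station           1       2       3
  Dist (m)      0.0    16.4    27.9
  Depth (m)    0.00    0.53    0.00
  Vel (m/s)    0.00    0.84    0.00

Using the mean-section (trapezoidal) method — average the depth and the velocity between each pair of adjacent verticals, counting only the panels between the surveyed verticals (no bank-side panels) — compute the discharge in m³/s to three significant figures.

3.11 m³/s

Panel 1-2: Δb = 16.4 m, d̄ = (0.00+0.53)/2 = 0.265, v̄ = (0.00+0.84)/2 = 0.42 → q = 16.4×0.265×0.42 = 1.825 m³/s
Panel 2-3: Δb = 11.5 m, d̄ = (0.53+0.00)/2 = 0.265, v̄ = (0.84+0.00)/2 = 0.42 → q = 11.5×0.265×0.42 = 1.280 m³/s
Q = Σ q = 3.105 m³/s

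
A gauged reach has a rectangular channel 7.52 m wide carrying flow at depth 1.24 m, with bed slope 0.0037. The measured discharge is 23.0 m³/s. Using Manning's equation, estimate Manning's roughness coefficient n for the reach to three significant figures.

A = b·y = 7.52 × 1.24 = 9.325 m²
P = b + 2y = 7.52 + 2×1.24 = 10.00 m
R = A/P = 9.325/10.00 = 0.9325 m
n = (1/Q)·A·R^(2/3)·S^(1/2) = (1/23.0) × 9.325 × 0.9545 × 0.06083 = 0.02354

0.0235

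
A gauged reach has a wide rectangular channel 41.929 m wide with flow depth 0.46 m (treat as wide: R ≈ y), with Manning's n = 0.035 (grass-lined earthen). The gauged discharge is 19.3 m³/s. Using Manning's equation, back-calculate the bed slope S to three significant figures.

0.00345

A = b·y = 41.929 × 0.46 = 19.29 m²
Wide channel: R ≈ y = 0.46 m
S = (Q·n / (1·A·R^(2/3)))² = (19.3×0.035 / (1×19.29×0.5959))² = 0.003454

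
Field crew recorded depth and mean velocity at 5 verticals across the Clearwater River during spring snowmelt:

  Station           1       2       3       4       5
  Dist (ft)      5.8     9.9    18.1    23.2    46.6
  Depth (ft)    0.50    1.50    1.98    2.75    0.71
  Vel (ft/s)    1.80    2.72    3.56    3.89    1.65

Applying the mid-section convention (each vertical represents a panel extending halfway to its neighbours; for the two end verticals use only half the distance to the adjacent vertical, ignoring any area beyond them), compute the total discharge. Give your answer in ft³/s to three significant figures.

w_1 = (9.9 − 5.8)/2 = 2.05 ft; q_1 = 1.80 × 0.50 × 2.05 = 1.845 ft³/s
w_2 = (18.1 − 5.8)/2 = 6.15 ft; q_2 = 2.72 × 1.50 × 6.15 = 25.09 ft³/s
w_3 = (23.2 − 9.9)/2 = 6.65 ft; q_3 = 3.56 × 1.98 × 6.65 = 46.87 ft³/s
w_4 = (46.6 − 18.1)/2 = 14.25 ft; q_4 = 3.89 × 2.75 × 14.25 = 152.4 ft³/s
w_5 = (46.6 − 23.2)/2 = 11.7 ft; q_5 = 1.65 × 0.71 × 11.7 = 13.71 ft³/s
Q = Σ qᵢ = 240.0 ft³/s

240 ft³/s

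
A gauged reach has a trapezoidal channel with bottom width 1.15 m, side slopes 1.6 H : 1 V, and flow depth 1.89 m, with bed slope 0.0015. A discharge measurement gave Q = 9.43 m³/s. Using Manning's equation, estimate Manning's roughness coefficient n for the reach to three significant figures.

0.0314

A = (b + z·y)·y = (1.15 + 1.6×1.89)×1.89 = 7.889 m²
P = b + 2y√(1+z²) = 1.15 + 2×1.89×√(1+1.6²) = 8.282 m
R = A/P = 7.889/8.282 = 0.9525 m
n = (1/Q)·A·R^(2/3)·S^(1/2) = (1/9.43) × 7.889 × 0.9681 × 0.03873 = 0.03137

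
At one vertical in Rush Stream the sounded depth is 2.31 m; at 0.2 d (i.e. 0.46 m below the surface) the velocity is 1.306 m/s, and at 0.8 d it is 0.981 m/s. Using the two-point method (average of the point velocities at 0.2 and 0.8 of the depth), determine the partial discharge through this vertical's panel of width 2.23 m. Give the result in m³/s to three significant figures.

5.89 m³/s

v̄ = (1.306 + 0.981) / 2 = 1.144 m/s
q = v̄ × d × w = 1.144 × 2.31 × 2.23 = 5.891 m³/s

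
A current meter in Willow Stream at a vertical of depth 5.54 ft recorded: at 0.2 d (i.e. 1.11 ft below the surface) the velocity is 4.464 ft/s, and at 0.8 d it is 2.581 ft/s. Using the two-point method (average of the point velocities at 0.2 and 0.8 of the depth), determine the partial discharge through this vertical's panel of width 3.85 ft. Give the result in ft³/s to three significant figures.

v̄ = (4.464 + 2.581) / 2 = 3.523 ft/s
q = v̄ × d × w = 3.523 × 5.54 × 3.85 = 75.13 ft³/s

75.1 ft³/s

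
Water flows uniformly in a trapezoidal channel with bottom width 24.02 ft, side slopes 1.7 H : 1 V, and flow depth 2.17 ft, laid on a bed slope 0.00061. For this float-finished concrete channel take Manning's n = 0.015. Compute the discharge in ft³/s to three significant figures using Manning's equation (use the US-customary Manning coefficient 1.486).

221 ft³/s

A = (b + z·y)·y = (24.02 + 1.7×2.17)×2.17 = 60.13 ft²
P = b + 2y√(1+z²) = 24.02 + 2×2.17×√(1+1.7²) = 32.58 ft
R = A/P = 60.13/32.58 = 1.846 ft
Q = (1.486/n)·A·R^(2/3)·S^(1/2) = (1.486/0.015) × 60.13 × 1.846^(2/3) × 0.00061^(1/2) = 221.4 ft³/s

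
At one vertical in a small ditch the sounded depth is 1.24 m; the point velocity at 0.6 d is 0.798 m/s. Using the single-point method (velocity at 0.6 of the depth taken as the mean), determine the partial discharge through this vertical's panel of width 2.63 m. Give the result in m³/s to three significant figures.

v̄ = v₀.₆ = 0.798 m/s
q = v̄ × d × w = 0.7980 × 1.24 × 2.63 = 2.602 m³/s

2.60 m³/s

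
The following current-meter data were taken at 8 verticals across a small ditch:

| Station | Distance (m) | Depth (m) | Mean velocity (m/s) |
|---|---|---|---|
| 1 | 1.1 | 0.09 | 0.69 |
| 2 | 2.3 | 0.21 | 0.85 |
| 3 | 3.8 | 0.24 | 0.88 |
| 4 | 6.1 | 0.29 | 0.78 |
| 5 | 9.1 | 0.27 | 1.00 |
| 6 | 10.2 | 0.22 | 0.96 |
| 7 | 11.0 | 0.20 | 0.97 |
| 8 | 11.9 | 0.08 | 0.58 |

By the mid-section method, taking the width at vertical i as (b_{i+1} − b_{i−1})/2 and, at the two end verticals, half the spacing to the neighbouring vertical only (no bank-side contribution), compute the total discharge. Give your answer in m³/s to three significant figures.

w_1 = (2.3 − 1.1)/2 = 0.6 m; q_1 = 0.69 × 0.09 × 0.6 = 0.03726 m³/s
w_2 = (3.8 − 1.1)/2 = 1.35 m; q_2 = 0.85 × 0.21 × 1.35 = 0.2410 m³/s
w_3 = (6.1 − 2.3)/2 = 1.9 m; q_3 = 0.88 × 0.24 × 1.9 = 0.4013 m³/s
w_4 = (9.1 − 3.8)/2 = 2.65 m; q_4 = 0.78 × 0.29 × 2.65 = 0.5994 m³/s
w_5 = (10.2 − 6.1)/2 = 2.05 m; q_5 = 1.00 × 0.27 × 2.05 = 0.5535 m³/s
w_6 = (11.0 − 9.1)/2 = 0.95 m; q_6 = 0.96 × 0.22 × 0.95 = 0.2006 m³/s
w_7 = (11.9 − 10.2)/2 = 0.85 m; q_7 = 0.97 × 0.20 × 0.85 = 0.1649 m³/s
w_8 = (11.9 − 11.0)/2 = 0.45 m; q_8 = 0.58 × 0.08 × 0.45 = 0.02088 m³/s
Q = Σ qᵢ = 2.219 m³/s

2.22 m³/s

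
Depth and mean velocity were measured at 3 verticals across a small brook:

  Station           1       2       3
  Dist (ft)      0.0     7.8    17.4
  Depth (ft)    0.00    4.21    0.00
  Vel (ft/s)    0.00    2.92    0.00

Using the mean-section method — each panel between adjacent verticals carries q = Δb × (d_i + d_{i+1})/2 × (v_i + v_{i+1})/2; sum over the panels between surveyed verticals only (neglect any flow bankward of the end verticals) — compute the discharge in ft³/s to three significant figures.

53.5 ft³/s

Panel 1-2: Δb = 7.8 ft, d̄ = (0.00+4.21)/2 = 2.105, v̄ = (0.00+2.92)/2 = 1.46 → q = 7.8×2.105×1.46 = 23.97 ft³/s
Panel 2-3: Δb = 9.6 ft, d̄ = (4.21+0.00)/2 = 2.105, v̄ = (2.92+0.00)/2 = 1.46 → q = 9.6×2.105×1.46 = 29.50 ft³/s
Q = Σ q = 53.48 ft³/s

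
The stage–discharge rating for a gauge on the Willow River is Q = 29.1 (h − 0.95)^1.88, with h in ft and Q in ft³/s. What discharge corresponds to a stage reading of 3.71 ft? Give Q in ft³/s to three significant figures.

Q = 29.1 × (3.71 − 0.95)^1.88 = 29.1 × 2.76^1.88 = 196.2 ft³/s

196 ft³/s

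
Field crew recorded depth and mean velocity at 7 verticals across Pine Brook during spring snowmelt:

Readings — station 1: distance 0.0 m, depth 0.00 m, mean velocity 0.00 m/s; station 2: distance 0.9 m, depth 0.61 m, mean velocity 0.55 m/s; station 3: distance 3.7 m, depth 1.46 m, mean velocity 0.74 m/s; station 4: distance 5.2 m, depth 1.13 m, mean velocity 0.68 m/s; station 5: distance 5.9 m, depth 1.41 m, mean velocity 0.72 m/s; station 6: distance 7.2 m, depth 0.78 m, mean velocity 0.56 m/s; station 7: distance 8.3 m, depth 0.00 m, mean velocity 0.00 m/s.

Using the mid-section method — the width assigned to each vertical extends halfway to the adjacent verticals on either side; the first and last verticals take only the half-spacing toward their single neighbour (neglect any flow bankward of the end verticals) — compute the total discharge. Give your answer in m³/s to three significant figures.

w_2 = (3.7 − 0.0)/2 = 1.85 m; q_2 = 0.55 × 0.61 × 1.85 = 0.6207 m³/s
w_3 = (5.2 − 0.9)/2 = 2.15 m; q_3 = 0.74 × 1.46 × 2.15 = 2.323 m³/s
w_4 = (5.9 − 3.7)/2 = 1.1 m; q_4 = 0.68 × 1.13 × 1.1 = 0.8452 m³/s
w_5 = (7.2 − 5.2)/2 = 1 m; q_5 = 0.72 × 1.41 × 1 = 1.015 m³/s
w_6 = (8.3 − 5.9)/2 = 1.2 m; q_6 = 0.56 × 0.78 × 1.2 = 0.5242 m³/s
Stations 1, 7 contribute zero (depth or velocity is 0).
Q = Σ qᵢ = 5.328 m³/s

5.33 m³/s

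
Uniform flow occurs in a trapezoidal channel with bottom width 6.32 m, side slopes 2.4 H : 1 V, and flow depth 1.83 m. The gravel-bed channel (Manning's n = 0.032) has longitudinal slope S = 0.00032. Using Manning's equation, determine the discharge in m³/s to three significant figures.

A = (b + z·y)·y = (6.32 + 2.4×1.83)×1.83 = 19.60 m²
P = b + 2y√(1+z²) = 6.32 + 2×1.83×√(1+2.4²) = 15.84 m
R = A/P = 19.60/15.84 = 1.238 m
Q = (1/n)·A·R^(2/3)·S^(1/2) = (1/0.032) × 19.60 × 1.238^(2/3) × 0.00032^(1/2) = 12.63 m³/s

12.6 m³/s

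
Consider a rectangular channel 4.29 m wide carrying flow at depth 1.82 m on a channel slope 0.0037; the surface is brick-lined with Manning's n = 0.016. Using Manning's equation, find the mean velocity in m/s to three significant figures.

3.76 m/s

A = b·y = 4.29 × 1.82 = 7.808 m²
P = b + 2y = 4.29 + 2×1.82 = 7.930 m
R = A/P = 7.808/7.930 = 0.9846 m
Q = (1/n)·A·R^(2/3)·S^(1/2) = (1/0.016) × 7.808 × 0.9846^(2/3) × 0.0037^(1/2) = 29.38 m³/s
V = Q/A = 29.38/7.808 = 3.763 m/s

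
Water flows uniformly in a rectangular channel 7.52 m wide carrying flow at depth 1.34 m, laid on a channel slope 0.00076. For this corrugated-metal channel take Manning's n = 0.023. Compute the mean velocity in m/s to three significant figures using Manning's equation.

1.19 m/s

A = b·y = 7.52 × 1.34 = 10.08 m²
P = b + 2y = 7.52 + 2×1.34 = 10.20 m
R = A/P = 10.08/10.20 = 0.9879 m
Q = (1/n)·A·R^(2/3)·S^(1/2) = (1/0.023) × 10.08 × 0.9879^(2/3) × 0.00076^(1/2) = 11.98 m³/s
V = Q/A = 11.98/10.08 = 1.189 m/s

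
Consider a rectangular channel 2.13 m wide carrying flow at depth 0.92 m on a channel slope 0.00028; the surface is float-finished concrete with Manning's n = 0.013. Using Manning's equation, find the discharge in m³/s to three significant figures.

A = b·y = 2.13 × 0.92 = 1.960 m²
P = b + 2y = 2.13 + 2×0.92 = 3.970 m
R = A/P = 1.960/3.970 = 0.4936 m
Q = (1/n)·A·R^(2/3)·S^(1/2) = (1/0.013) × 1.960 × 0.4936^(2/3) × 0.00028^(1/2) = 1.575 m³/s

1.58 m³/s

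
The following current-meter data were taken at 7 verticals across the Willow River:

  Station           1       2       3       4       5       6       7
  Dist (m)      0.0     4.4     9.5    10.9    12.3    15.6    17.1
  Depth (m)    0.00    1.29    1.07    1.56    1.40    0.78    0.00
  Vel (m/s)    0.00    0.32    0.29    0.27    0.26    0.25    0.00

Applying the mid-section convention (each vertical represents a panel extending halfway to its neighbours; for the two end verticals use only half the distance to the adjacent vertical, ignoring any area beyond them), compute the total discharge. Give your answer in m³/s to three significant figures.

4.88 m³/s

w_2 = (9.5 − 0.0)/2 = 4.75 m; q_2 = 0.32 × 1.29 × 4.75 = 1.961 m³/s
w_3 = (10.9 − 4.4)/2 = 3.25 m; q_3 = 0.29 × 1.07 × 3.25 = 1.008 m³/s
w_4 = (12.3 − 9.5)/2 = 1.4 m; q_4 = 0.27 × 1.56 × 1.4 = 0.5897 m³/s
w_5 = (15.6 − 10.9)/2 = 2.35 m; q_5 = 0.26 × 1.40 × 2.35 = 0.8554 m³/s
w_6 = (17.1 − 12.3)/2 = 2.4 m; q_6 = 0.25 × 0.78 × 2.4 = 0.4680 m³/s
Stations 1, 7 contribute zero (depth or velocity is 0).
Q = Σ qᵢ = 4.882 m³/s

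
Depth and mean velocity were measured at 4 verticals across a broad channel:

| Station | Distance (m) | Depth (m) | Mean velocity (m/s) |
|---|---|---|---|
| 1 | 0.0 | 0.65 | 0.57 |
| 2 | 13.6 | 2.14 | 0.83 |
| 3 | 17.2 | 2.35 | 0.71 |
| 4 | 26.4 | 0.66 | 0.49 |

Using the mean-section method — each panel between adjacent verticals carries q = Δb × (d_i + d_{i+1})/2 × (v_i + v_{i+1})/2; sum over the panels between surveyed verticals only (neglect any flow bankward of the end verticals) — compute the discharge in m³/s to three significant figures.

Panel 1-2: Δb = 13.6 m, d̄ = (0.65+2.14)/2 = 1.395, v̄ = (0.57+0.83)/2 = 0.7 → q = 13.6×1.395×0.7 = 13.28 m³/s
Panel 2-3: Δb = 3.6 m, d̄ = (2.14+2.35)/2 = 2.245, v̄ = (0.83+0.71)/2 = 0.77 → q = 3.6×2.245×0.77 = 6.223 m³/s
Panel 3-4: Δb = 9.2 m, d̄ = (2.35+0.66)/2 = 1.505, v̄ = (0.71+0.49)/2 = 0.6 → q = 9.2×1.505×0.6 = 8.308 m³/s
Q = Σ q = 27.81 m³/s

27.8 m³/s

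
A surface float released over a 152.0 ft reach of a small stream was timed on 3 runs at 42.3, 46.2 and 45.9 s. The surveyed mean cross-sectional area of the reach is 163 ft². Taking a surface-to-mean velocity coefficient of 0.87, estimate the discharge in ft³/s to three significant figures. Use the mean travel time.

t̄ = (42.3 + 46.2 + 45.9) / 3 = 44.8 s
v_surface = L / t̄ = 152.0 / 44.8 = 3.393 ft/s
v_mean = 0.87 × 3.393 = 2.952 ft/s
Q = A × v_mean = 163 × 2.952 = 481.1 ft³/s

481 ft³/s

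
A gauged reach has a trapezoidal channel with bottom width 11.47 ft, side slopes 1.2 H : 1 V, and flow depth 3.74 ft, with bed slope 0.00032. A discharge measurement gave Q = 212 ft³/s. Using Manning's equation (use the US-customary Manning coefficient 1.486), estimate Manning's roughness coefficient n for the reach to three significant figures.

A = (b + z·y)·y = (11.47 + 1.2×3.74)×3.74 = 59.68 ft²
P = b + 2y√(1+z²) = 11.47 + 2×3.74×√(1+1.2²) = 23.15 ft
R = A/P = 59.68/23.15 = 2.578 ft
n = (1.486/Q)·A·R^(2/3)·S^(1/2) = (1.486/212) × 59.68 × 1.880 × 0.01789 = 0.01407

0.0141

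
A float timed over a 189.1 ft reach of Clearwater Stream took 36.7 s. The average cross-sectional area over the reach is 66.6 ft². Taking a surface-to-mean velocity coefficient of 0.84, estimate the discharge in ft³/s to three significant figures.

v_surface = L / t̄ = 189.1 / 36.7 = 5.153 ft/s
v_mean = 0.84 × 5.153 = 4.328 ft/s
Q = A × v_mean = 66.6 × 4.328 = 288.3 ft³/s

288 ft³/s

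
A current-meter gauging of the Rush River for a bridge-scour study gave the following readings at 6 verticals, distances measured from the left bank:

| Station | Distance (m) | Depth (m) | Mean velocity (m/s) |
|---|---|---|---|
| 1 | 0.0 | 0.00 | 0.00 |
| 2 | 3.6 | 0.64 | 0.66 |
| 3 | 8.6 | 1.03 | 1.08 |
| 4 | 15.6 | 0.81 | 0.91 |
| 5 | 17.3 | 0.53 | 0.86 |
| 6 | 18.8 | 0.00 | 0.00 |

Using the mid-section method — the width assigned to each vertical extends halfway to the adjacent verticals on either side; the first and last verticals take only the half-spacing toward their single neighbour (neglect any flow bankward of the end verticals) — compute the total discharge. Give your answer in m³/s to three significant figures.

w_2 = (8.6 − 0.0)/2 = 4.3 m; q_2 = 0.66 × 0.64 × 4.3 = 1.816 m³/s
w_3 = (15.6 − 3.6)/2 = 6 m; q_3 = 1.08 × 1.03 × 6 = 6.674 m³/s
w_4 = (17.3 − 8.6)/2 = 4.35 m; q_4 = 0.91 × 0.81 × 4.35 = 3.206 m³/s
w_5 = (18.8 − 15.6)/2 = 1.6 m; q_5 = 0.86 × 0.53 × 1.6 = 0.7293 m³/s
Stations 1, 6 contribute zero (depth or velocity is 0).
Q = Σ qᵢ = 12.43 m³/s

12.4 m³/s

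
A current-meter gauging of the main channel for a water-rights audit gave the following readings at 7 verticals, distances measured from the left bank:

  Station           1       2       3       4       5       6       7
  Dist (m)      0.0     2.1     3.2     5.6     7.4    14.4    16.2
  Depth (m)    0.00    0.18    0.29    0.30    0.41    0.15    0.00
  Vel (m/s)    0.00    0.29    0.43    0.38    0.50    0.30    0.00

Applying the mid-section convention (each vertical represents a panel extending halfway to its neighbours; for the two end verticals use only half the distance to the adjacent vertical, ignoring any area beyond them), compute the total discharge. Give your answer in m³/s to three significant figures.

w_2 = (3.2 − 0.0)/2 = 1.6 m; q_2 = 0.29 × 0.18 × 1.6 = 0.08352 m³/s
w_3 = (5.6 − 2.1)/2 = 1.75 m; q_3 = 0.43 × 0.29 × 1.75 = 0.2182 m³/s
w_4 = (7.4 − 3.2)/2 = 2.1 m; q_4 = 0.38 × 0.30 × 2.1 = 0.2394 m³/s
w_5 = (14.4 − 5.6)/2 = 4.4 m; q_5 = 0.50 × 0.41 × 4.4 = 0.9020 m³/s
w_6 = (16.2 − 7.4)/2 = 4.4 m; q_6 = 0.30 × 0.15 × 4.4 = 0.1980 m³/s
Stations 1, 7 contribute zero (depth or velocity is 0).
Q = Σ qᵢ = 1.641 m³/s

1.64 m³/s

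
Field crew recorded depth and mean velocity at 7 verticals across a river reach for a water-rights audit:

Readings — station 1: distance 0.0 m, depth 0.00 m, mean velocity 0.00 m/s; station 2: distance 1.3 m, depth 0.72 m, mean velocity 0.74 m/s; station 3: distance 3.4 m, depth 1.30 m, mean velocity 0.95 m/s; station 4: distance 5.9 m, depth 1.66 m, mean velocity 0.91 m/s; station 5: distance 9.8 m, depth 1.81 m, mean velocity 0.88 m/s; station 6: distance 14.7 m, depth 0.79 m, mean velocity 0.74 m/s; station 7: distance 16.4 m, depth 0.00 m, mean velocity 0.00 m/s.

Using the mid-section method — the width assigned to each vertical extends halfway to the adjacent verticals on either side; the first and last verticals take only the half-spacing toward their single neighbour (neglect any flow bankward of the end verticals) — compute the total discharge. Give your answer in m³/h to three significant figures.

63100 m³/h

w_2 = (3.4 − 0.0)/2 = 1.7 m; q_2 = 0.74 × 0.72 × 1.7 = 0.9058 m³/s
w_3 = (5.9 − 1.3)/2 = 2.3 m; q_3 = 0.95 × 1.30 × 2.3 = 2.841 m³/s
w_4 = (9.8 − 3.4)/2 = 3.2 m; q_4 = 0.91 × 1.66 × 3.2 = 4.834 m³/s
w_5 = (14.7 − 5.9)/2 = 4.4 m; q_5 = 0.88 × 1.81 × 4.4 = 7.008 m³/s
w_6 = (16.4 − 9.8)/2 = 3.3 m; q_6 = 0.74 × 0.79 × 3.3 = 1.929 m³/s
Stations 1, 7 contribute zero (depth or velocity is 0).
Q = Σ qᵢ = 17.52 m³/s
= 17.52 × 3600 = 63060 m³/h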